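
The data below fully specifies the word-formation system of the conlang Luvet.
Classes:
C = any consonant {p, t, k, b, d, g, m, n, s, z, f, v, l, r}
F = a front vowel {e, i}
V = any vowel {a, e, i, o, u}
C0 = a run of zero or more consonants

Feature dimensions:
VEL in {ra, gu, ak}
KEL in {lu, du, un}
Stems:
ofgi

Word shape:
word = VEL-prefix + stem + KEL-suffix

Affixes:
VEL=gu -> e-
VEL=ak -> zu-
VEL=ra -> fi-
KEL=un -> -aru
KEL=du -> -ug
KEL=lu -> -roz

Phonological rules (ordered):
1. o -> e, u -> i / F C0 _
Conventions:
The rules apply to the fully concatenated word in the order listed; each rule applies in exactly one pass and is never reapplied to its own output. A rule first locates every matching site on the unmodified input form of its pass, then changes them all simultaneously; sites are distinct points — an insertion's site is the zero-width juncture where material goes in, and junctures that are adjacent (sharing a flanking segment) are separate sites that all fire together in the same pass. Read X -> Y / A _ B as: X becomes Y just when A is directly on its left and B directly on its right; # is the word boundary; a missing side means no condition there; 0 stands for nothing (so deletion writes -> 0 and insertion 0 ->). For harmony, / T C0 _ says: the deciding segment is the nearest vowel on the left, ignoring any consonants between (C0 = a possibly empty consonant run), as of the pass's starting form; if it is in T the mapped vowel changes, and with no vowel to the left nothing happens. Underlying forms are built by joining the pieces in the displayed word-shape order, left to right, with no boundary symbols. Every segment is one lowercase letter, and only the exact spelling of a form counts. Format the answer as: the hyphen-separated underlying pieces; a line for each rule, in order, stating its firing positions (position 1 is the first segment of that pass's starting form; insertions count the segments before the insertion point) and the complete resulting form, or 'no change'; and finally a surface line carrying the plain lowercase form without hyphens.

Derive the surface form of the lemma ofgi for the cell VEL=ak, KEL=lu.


underlying: zu-ofgi-roz
1. o -> e, u -> i / F C0 _: fires at position(s) 8: zuofgirez
surface: zuofgirez


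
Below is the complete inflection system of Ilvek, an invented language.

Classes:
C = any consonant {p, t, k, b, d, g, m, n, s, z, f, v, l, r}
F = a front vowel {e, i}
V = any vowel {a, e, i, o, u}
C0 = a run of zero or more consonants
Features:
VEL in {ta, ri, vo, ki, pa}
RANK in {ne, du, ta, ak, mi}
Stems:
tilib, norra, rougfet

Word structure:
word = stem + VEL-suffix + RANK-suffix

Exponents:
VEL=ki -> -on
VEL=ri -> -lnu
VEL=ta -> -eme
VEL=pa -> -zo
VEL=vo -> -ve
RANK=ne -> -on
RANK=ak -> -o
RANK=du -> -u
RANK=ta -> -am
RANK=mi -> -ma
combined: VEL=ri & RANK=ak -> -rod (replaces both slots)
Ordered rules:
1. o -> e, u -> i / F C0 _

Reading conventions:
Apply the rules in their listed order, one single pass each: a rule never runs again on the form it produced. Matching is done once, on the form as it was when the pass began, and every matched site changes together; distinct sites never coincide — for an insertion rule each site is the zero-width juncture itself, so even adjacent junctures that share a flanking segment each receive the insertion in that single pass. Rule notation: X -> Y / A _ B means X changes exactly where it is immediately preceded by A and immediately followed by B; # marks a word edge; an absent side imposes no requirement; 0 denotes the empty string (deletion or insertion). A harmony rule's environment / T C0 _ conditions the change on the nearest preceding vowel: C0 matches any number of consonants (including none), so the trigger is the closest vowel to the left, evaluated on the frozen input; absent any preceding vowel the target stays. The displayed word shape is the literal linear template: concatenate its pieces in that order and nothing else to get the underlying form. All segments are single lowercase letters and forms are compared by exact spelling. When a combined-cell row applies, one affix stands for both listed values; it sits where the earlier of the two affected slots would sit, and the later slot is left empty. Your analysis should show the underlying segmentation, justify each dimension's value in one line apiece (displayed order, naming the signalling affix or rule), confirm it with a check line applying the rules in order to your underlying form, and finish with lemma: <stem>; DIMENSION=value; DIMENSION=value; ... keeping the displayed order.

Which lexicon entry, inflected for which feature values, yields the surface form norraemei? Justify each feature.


underlying: norra-eme-u
VEL=ta - signalled by the affix -eme
RANK=du - signalled by the affix -u
check: norraemeu -> norraemei
lemma: norra; VEL=ta; RANK=du


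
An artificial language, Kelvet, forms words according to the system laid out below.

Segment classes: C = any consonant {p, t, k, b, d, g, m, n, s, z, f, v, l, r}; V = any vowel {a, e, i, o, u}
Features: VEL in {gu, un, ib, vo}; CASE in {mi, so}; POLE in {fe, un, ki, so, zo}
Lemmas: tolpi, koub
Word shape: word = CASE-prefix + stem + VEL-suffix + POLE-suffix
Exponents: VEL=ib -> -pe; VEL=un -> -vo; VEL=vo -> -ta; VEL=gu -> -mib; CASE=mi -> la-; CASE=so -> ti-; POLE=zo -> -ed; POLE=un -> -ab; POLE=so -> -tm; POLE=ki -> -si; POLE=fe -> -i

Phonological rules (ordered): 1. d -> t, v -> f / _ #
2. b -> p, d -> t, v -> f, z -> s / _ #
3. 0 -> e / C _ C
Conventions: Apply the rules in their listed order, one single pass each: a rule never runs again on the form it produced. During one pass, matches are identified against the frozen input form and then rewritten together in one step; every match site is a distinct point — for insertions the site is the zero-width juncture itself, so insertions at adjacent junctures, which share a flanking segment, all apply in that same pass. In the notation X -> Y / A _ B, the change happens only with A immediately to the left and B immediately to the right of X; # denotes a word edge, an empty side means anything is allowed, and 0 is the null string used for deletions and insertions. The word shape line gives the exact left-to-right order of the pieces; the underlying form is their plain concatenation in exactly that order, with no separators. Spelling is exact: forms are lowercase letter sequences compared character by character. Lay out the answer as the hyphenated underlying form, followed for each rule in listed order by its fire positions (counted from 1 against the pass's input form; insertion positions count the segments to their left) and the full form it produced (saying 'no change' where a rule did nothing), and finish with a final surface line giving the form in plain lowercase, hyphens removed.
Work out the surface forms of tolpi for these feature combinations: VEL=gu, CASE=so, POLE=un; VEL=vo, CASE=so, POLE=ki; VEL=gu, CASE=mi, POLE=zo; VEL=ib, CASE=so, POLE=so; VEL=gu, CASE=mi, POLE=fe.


cell VEL=gu, CASE=so, POLE=un:
underlying: ti-tolpi-mib-ab
1. d -> t, v -> f / _ #: no change
2. b -> p, d -> t, v -> f, z -> s / _ #: fires at position(s) 12: titolpimibap
3. 0 -> e / C _ C: inserts after position(s) 5: titolepimibap
surface: titolepimibap

cell VEL=vo, CASE=so, POLE=ki:
underlying: ti-tolpi-ta-si
1. d -> t, v -> f / _ #: no change
2. b -> p, d -> t, v -> f, z -> s / _ #: no change
3. 0 -> e / C _ C: inserts after position(s) 5: titolepitasi
surface: titolepitasi

cell VEL=gu, CASE=mi, POLE=zo:
underlying: la-tolpi-mib-ed
1. d -> t, v -> f / _ #: fires at position(s) 12: latolpimibet
2. b -> p, d -> t, v -> f, z -> s / _ #: no change
3. 0 -> e / C _ C: inserts after position(s) 5: latolepimibet
surface: latolepimibet

cell VEL=ib, CASE=so, POLE=so:
underlying: ti-tolpi-pe-tm
1. d -> t, v -> f / _ #: no change
2. b -> p, d -> t, v -> f, z -> s / _ #: no change
3. 0 -> e / C _ C: inserts after position(s) 5, 10: titolepipetem
surface: titolepipetem

cell VEL=gu, CASE=mi, POLE=fe:
underlying: la-tolpi-mib-i
1. d -> t, v -> f / _ #: no change
2. b -> p, d -> t, v -> f, z -> s / _ #: no change
3. 0 -> e / C _ C: inserts after position(s) 5: latolepimibi
surface: latolepimibi


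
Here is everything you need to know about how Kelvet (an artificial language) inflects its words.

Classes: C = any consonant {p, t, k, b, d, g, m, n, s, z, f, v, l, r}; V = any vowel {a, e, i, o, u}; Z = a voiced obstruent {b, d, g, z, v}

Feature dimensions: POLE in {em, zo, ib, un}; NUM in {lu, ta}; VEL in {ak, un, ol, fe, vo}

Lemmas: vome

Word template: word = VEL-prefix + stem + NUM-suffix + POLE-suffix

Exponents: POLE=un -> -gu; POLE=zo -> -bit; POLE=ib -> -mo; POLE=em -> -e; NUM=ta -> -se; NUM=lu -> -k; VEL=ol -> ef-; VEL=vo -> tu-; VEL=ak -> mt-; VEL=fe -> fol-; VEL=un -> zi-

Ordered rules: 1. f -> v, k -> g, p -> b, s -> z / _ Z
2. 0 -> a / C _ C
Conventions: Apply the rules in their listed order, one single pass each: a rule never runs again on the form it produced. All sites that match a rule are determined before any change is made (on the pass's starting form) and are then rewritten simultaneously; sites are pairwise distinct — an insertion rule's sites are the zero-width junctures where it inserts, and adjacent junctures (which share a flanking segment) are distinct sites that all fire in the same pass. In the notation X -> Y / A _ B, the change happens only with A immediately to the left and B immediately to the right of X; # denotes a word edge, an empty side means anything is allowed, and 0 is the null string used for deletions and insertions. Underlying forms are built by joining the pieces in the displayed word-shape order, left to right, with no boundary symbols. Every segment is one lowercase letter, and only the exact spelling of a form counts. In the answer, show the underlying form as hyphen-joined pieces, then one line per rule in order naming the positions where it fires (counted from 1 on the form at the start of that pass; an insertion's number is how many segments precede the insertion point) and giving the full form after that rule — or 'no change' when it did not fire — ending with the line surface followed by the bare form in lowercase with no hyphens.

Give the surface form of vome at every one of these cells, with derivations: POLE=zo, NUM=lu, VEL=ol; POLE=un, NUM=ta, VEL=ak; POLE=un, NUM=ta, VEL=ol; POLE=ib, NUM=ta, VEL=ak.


cell POLE=zo, NUM=lu, VEL=ol:
underlying: ef-vome-k-bit
1. f -> v, k -> g, p -> b, s -> z / _ Z: fires at position(s) 2, 7: evvomegbit
2. 0 -> a / C _ C: inserts after position(s) 2, 7: evavomegabit
surface: evavomegabit

cell POLE=un, NUM=ta, VEL=ak:
underlying: mt-vome-se-gu
1. f -> v, k -> g, p -> b, s -> z / _ Z: no change
2. 0 -> a / C _ C: inserts after position(s) 1, 2: matavomesegu
surface: matavomesegu

cell POLE=un, NUM=ta, VEL=ol:
underlying: ef-vome-se-gu
1. f -> v, k -> g, p -> b, s -> z / _ Z: fires at position(s) 2: evvomesegu
2. 0 -> a / C _ C: inserts after position(s) 2: evavomesegu
surface: evavomesegu

cell POLE=ib, NUM=ta, VEL=ak:
underlying: mt-vome-se-mo
1. f -> v, k -> g, p -> b, s -> z / _ Z: no change
2. 0 -> a / C _ C: inserts after position(s) 1, 2: matavomesemo
surface: matavomesemo


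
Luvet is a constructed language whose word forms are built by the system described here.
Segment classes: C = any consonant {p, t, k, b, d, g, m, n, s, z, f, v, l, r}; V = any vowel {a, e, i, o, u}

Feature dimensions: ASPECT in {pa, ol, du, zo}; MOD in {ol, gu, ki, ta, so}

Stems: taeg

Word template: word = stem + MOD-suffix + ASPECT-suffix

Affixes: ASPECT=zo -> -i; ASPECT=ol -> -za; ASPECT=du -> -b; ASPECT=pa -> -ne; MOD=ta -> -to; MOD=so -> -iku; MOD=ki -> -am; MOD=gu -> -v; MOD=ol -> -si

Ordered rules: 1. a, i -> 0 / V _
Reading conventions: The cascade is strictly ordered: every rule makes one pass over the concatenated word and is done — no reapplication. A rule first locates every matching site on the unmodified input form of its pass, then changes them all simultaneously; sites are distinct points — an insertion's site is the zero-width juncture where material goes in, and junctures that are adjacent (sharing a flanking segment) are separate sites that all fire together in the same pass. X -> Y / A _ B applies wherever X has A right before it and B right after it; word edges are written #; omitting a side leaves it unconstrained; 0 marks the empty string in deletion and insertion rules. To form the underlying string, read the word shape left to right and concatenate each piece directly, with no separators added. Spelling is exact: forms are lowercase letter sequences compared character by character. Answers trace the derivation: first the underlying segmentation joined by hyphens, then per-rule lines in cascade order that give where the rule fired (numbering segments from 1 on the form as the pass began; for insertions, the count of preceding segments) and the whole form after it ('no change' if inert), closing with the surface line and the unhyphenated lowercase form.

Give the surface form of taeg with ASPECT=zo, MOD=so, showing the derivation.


underlying: taeg-iku-i
1. a, i -> 0 / V _: fires at position(s) 8: taegiku
surface: taegiku


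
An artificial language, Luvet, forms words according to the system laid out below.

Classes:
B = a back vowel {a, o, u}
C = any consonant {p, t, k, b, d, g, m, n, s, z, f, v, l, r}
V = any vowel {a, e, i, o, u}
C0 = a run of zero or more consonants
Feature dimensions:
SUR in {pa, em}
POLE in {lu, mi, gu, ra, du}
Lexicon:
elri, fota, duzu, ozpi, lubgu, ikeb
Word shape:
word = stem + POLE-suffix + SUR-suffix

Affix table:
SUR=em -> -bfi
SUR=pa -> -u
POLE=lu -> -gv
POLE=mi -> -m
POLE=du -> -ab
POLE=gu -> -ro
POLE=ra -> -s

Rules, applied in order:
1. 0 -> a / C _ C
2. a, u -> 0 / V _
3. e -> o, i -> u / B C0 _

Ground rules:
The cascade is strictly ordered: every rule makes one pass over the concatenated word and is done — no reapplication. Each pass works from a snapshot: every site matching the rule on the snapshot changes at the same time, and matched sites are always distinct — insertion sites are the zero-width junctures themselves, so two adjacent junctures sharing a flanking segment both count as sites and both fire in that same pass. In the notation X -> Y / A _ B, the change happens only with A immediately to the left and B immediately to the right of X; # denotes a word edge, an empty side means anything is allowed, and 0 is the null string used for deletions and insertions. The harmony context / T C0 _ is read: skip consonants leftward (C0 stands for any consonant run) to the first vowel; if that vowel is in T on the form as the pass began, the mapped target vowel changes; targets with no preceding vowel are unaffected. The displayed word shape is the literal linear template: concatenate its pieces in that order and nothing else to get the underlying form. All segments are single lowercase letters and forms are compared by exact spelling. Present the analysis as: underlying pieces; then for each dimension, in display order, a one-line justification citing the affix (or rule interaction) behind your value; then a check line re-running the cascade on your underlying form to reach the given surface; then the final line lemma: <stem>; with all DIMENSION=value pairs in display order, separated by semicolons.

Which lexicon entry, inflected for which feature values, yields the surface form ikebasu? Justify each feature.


underlying: ikeb-s-u
SUR=pa - signalled by the affix -u
POLE=ra - signalled by the affix -s
check: ikebsu -> ikebasu -> ikebasu -> ikebasu
lemma: ikeb; SUR=pa; POLE=ra


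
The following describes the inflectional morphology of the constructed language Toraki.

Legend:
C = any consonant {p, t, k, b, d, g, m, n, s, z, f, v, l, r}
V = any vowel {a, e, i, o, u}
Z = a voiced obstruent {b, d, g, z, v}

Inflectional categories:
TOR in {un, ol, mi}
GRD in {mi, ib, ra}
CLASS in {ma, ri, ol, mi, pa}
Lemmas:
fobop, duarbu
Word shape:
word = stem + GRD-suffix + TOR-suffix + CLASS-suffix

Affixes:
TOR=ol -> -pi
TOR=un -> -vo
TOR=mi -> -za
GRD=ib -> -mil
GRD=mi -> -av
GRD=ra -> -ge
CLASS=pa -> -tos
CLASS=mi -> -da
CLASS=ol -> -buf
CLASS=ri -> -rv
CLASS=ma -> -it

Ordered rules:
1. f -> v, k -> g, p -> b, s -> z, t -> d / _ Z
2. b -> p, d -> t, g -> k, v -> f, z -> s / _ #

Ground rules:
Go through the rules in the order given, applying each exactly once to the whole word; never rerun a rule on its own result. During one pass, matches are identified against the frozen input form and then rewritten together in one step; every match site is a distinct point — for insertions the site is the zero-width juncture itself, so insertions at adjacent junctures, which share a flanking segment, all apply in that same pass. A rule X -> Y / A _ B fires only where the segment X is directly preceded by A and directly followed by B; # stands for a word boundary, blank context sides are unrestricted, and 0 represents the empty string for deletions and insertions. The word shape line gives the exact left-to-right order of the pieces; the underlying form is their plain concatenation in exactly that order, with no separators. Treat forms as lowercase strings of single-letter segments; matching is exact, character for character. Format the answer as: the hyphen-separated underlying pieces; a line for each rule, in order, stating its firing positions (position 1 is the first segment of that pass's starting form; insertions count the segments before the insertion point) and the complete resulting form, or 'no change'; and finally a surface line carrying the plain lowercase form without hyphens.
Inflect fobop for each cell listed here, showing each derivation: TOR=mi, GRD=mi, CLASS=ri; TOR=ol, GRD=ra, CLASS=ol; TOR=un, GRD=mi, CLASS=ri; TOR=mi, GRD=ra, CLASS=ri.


cell TOR=mi, GRD=mi, CLASS=ri:
underlying: fobop-av-za-rv
1. f -> v, k -> g, p -> b, s -> z, t -> d / _ Z: no change
2. b -> p, d -> t, g -> k, v -> f, z -> s / _ #: fires at position(s) 11: fobopavzarf
surface: fobopavzarf

cell TOR=ol, GRD=ra, CLASS=ol:
underlying: fobop-ge-pi-buf
1. f -> v, k -> g, p -> b, s -> z, t -> d / _ Z: fires at position(s) 5: fobobgepibuf
2. b -> p, d -> t, g -> k, v -> f, z -> s / _ #: no change
surface: fobobgepibuf

cell TOR=un, GRD=mi, CLASS=ri:
underlying: fobop-av-vo-rv
1. f -> v, k -> g, p -> b, s -> z, t -> d / _ Z: no change
2. b -> p, d -> t, g -> k, v -> f, z -> s / _ #: fires at position(s) 11: fobopavvorf
surface: fobopavvorf

cell TOR=mi, GRD=ra, CLASS=ri:
underlying: fobop-ge-za-rv
1. f -> v, k -> g, p -> b, s -> z, t -> d / _ Z: fires at position(s) 5: fobobgezarv
2. b -> p, d -> t, g -> k, v -> f, z -> s / _ #: fires at position(s) 11: fobobgezarf
surface: fobobgezarf


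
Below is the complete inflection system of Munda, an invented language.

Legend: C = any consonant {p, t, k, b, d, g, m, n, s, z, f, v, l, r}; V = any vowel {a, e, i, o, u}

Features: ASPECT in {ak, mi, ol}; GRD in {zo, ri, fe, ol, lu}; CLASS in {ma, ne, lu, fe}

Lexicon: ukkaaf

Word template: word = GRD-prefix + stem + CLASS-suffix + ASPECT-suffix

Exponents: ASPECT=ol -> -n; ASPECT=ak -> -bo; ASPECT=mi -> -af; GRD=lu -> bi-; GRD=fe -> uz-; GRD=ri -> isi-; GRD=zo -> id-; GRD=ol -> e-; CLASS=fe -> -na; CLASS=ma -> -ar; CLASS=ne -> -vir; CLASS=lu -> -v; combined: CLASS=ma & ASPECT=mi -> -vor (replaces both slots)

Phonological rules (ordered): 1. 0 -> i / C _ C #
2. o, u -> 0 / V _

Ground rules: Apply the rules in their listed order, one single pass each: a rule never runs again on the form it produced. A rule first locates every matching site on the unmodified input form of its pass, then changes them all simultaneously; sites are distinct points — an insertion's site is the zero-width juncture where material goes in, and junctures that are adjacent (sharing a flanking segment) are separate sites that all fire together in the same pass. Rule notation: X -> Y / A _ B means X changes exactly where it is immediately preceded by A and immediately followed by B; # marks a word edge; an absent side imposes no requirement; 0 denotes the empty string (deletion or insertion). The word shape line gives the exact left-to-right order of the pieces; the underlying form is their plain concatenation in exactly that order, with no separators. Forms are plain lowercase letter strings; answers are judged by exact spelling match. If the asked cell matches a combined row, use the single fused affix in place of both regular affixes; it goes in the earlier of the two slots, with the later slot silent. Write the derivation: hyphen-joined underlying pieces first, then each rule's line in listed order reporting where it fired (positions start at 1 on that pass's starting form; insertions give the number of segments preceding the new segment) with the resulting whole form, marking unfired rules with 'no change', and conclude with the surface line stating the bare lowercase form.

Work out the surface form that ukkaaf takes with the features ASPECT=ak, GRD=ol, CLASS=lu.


underlying: e-ukkaaf-v-bo
1. 0 -> i / C _ C #: no change
2. o, u -> 0 / V _: fires at position(s) 2: ekkaafvbo
surface: ekkaafvbo


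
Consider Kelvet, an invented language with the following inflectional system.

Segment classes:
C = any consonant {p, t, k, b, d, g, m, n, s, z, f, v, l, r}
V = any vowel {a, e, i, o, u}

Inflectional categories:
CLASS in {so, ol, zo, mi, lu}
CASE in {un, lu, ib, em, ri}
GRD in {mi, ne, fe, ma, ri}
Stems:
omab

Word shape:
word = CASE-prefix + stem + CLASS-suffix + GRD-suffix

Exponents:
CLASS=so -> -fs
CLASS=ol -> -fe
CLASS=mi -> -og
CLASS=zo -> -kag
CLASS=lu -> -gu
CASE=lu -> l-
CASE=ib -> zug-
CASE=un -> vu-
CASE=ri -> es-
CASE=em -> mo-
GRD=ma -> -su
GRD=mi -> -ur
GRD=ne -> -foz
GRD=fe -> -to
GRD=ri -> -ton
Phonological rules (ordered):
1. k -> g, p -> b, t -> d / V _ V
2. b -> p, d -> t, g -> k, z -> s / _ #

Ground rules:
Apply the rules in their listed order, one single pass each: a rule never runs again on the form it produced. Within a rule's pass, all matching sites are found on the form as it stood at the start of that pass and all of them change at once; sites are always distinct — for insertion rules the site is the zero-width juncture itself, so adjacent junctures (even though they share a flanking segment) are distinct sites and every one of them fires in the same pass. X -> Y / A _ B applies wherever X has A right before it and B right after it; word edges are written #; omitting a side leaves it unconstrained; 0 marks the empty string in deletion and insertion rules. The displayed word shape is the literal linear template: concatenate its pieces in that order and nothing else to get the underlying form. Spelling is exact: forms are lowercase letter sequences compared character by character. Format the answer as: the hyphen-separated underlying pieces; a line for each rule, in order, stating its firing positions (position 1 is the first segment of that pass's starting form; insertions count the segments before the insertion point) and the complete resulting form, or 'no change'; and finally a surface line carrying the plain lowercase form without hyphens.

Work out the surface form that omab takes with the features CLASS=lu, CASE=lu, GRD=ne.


underlying: l-omab-gu-foz
1. k -> g, p -> b, t -> d / V _ V: no change
2. b -> p, d -> t, g -> k, z -> s / _ #: fires at position(s) 10: lomabgufos
surface: lomabgufos


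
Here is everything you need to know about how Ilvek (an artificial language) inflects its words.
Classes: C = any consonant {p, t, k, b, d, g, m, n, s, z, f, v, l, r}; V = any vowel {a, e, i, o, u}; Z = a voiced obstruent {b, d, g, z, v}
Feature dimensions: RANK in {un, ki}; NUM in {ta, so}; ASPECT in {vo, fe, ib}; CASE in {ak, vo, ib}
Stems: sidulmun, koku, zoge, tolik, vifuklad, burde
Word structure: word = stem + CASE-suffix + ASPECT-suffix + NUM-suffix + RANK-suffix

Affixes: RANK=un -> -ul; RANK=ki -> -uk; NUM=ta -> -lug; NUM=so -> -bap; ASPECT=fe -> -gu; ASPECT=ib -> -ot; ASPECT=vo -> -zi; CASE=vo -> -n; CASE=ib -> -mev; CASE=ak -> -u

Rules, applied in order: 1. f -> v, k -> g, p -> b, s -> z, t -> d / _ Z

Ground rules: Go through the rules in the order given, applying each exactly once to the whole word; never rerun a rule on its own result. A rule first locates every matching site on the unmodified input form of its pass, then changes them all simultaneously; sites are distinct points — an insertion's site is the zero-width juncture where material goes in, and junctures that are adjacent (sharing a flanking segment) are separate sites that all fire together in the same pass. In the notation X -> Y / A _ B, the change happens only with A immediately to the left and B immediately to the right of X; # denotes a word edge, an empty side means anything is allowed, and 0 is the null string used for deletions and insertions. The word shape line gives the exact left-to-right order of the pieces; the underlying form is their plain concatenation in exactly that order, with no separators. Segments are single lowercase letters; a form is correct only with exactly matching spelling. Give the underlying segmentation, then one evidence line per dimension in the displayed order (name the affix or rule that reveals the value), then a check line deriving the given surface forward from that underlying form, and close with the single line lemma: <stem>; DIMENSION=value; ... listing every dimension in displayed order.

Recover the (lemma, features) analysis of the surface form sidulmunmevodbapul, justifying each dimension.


underlying: sidulmun-mev-ot-bap-ul
RANK=un - signalled by the affix -ul
NUM=so - signalled by the affix -bap
ASPECT=ib - signalled by the affix -ot
CASE=ib - signalled by the affix -mev
check: sidulmunmevotbapul -> sidulmunmevodbapul
lemma: sidulmun; RANK=un; NUM=so; ASPECT=ib; CASE=ib


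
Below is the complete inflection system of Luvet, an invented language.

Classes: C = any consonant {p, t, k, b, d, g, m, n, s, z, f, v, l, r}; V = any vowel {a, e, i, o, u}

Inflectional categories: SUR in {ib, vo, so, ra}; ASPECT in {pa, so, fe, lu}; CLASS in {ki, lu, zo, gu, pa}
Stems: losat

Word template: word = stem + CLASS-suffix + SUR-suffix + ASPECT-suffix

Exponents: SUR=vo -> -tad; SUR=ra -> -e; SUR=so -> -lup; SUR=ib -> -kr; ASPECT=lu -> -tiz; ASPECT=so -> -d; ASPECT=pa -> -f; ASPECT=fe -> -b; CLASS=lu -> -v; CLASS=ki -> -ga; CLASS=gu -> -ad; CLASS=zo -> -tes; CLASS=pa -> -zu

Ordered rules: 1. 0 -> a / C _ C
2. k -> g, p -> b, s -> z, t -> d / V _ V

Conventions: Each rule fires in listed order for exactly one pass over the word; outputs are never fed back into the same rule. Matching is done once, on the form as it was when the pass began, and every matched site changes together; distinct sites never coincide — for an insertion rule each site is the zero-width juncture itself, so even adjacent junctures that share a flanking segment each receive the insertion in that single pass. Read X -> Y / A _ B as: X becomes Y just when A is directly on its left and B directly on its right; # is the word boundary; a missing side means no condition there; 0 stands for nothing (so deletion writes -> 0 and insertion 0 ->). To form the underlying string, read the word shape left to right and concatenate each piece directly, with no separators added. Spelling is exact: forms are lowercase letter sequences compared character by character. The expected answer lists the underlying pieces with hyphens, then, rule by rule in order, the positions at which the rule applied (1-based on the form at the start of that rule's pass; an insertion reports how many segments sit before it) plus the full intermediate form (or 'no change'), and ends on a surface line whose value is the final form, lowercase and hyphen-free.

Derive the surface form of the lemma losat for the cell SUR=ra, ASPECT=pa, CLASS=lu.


underlying: losat-v-e-f
1. 0 -> a / C _ C: inserts after position(s) 5: losatavef
2. k -> g, p -> b, s -> z, t -> d / V _ V: fires at position(s) 3, 5: lozadavef
surface: lozadavef


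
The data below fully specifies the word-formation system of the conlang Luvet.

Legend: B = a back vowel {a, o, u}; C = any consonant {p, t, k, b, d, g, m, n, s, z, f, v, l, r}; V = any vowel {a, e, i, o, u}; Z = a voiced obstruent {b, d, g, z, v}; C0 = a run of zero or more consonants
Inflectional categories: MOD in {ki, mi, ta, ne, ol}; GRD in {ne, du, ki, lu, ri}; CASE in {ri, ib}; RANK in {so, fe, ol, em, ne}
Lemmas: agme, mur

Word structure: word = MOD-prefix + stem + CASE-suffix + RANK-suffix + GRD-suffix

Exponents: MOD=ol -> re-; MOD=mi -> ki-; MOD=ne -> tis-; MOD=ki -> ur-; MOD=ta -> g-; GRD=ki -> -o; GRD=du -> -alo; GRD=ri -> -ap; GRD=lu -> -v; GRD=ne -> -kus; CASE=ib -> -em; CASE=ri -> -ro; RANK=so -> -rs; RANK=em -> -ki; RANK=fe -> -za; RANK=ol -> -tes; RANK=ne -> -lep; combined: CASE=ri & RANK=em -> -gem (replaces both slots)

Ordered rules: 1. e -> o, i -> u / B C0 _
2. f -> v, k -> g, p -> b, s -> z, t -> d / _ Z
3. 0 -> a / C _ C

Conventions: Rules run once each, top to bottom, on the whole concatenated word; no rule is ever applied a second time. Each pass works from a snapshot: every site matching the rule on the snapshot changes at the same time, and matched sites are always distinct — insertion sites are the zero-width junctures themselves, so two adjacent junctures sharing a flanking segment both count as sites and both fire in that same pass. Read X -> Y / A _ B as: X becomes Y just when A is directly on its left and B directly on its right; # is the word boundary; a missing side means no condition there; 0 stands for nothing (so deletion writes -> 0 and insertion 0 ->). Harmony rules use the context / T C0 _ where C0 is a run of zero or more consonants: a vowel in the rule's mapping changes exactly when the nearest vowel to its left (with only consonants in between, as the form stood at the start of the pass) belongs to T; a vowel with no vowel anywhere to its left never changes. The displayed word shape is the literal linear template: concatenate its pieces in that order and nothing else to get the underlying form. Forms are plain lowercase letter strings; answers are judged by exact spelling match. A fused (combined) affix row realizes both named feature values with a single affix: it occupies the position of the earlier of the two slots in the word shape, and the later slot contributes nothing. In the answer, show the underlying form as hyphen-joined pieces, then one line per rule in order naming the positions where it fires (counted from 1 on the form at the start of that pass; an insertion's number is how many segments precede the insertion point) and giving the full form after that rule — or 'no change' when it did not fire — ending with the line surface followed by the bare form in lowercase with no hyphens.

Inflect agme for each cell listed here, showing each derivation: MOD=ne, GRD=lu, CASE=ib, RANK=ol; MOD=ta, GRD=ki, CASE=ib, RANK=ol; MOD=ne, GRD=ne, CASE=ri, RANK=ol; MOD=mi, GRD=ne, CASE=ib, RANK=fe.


cell MOD=ne, GRD=lu, CASE=ib, RANK=ol:
underlying: tis-agme-em-tes-v
1. e -> o, i -> u / B C0 _: fires at position(s) 7: tisagmoemtesv
2. f -> v, k -> g, p -> b, s -> z, t -> d / _ Z: fires at position(s) 12: tisagmoemtezv
3. 0 -> a / C _ C: inserts after position(s) 5, 9, 12: tisagamoematezav
surface: tisagamoematezav

cell MOD=ta, GRD=ki, CASE=ib, RANK=ol:
underlying: g-agme-em-tes-o
1. e -> o, i -> u / B C0 _: fires at position(s) 5: gagmoemteso
2. f -> v, k -> g, p -> b, s -> z, t -> d / _ Z: no change
3. 0 -> a / C _ C: inserts after position(s) 3, 7: gagamoemateso
surface: gagamoemateso

cell MOD=ne, GRD=ne, CASE=ri, RANK=ol:
underlying: tis-agme-ro-tes-kus
1. e -> o, i -> u / B C0 _: fires at position(s) 7, 11: tisagmorotoskus
2. f -> v, k -> g, p -> b, s -> z, t -> d / _ Z: no change
3. 0 -> a / C _ C: inserts after position(s) 5, 12: tisagamorotosakus
surface: tisagamorotosakus

cell MOD=mi, GRD=ne, CASE=ib, RANK=fe:
underlying: ki-agme-em-za-kus
1. e -> o, i -> u / B C0 _: fires at position(s) 6: kiagmoemzakus
2. f -> v, k -> g, p -> b, s -> z, t -> d / _ Z: no change
3. 0 -> a / C _ C: inserts after position(s) 4, 8: kiagamoemazakus
surface: kiagamoemazakus


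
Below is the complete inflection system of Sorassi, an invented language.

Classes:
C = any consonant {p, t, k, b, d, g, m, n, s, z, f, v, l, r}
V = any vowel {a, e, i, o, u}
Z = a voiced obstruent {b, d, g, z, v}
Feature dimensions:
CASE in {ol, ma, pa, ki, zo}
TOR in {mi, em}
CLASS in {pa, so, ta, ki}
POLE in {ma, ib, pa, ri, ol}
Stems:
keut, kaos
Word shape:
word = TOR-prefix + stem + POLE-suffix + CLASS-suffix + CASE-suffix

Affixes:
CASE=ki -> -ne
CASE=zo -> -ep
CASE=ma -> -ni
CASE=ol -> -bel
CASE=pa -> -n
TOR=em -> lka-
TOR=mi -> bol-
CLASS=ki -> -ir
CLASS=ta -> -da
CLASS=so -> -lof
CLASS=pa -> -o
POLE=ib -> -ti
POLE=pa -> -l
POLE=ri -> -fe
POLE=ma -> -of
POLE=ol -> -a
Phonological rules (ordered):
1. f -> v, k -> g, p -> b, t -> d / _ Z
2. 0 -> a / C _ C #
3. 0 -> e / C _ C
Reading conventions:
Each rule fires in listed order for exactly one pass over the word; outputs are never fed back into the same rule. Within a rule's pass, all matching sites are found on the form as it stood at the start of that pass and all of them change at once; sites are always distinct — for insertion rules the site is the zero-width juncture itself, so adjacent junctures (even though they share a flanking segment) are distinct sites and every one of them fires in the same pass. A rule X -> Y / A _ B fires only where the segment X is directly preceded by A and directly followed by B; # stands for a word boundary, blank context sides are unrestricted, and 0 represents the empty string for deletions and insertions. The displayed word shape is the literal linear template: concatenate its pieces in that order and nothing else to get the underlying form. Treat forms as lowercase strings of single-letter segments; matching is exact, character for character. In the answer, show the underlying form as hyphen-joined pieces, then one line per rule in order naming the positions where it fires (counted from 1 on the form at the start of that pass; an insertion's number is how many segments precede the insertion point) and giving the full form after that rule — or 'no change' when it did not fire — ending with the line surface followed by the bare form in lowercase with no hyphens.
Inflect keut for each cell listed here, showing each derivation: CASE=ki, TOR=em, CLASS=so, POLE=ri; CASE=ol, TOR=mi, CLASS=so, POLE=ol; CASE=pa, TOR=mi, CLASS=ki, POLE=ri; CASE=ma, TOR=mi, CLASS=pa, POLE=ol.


cell CASE=ki, TOR=em, CLASS=so, POLE=ri:
underlying: lka-keut-fe-lof-ne
1. f -> v, k -> g, p -> b, t -> d / _ Z: no change
2. 0 -> a / C _ C #: no change
3. 0 -> e / C _ C: inserts after position(s) 1, 7, 12: lekakeutefelofene
surface: lekakeutefelofene

cell CASE=ol, TOR=mi, CLASS=so, POLE=ol:
underlying: bol-keut-a-lof-bel
1. f -> v, k -> g, p -> b, t -> d / _ Z: fires at position(s) 11: bolkeutalovbel
2. 0 -> a / C _ C #: no change
3. 0 -> e / C _ C: inserts after position(s) 3, 11: bolekeutalovebel
surface: bolekeutalovebel

cell CASE=pa, TOR=mi, CLASS=ki, POLE=ri:
underlying: bol-keut-fe-ir-n
1. f -> v, k -> g, p -> b, t -> d / _ Z: no change
2. 0 -> a / C _ C #: inserts after position(s) 11: bolkeutfeiran
3. 0 -> e / C _ C: inserts after position(s) 3, 7: bolekeutefeiran
surface: bolekeutefeiran

cell CASE=ma, TOR=mi, CLASS=pa, POLE=ol:
underlying: bol-keut-a-o-ni
1. f -> v, k -> g, p -> b, t -> d / _ Z: no change
2. 0 -> a / C _ C #: no change
3. 0 -> e / C _ C: inserts after position(s) 3: bolekeutaoni
surface: bolekeutaoni


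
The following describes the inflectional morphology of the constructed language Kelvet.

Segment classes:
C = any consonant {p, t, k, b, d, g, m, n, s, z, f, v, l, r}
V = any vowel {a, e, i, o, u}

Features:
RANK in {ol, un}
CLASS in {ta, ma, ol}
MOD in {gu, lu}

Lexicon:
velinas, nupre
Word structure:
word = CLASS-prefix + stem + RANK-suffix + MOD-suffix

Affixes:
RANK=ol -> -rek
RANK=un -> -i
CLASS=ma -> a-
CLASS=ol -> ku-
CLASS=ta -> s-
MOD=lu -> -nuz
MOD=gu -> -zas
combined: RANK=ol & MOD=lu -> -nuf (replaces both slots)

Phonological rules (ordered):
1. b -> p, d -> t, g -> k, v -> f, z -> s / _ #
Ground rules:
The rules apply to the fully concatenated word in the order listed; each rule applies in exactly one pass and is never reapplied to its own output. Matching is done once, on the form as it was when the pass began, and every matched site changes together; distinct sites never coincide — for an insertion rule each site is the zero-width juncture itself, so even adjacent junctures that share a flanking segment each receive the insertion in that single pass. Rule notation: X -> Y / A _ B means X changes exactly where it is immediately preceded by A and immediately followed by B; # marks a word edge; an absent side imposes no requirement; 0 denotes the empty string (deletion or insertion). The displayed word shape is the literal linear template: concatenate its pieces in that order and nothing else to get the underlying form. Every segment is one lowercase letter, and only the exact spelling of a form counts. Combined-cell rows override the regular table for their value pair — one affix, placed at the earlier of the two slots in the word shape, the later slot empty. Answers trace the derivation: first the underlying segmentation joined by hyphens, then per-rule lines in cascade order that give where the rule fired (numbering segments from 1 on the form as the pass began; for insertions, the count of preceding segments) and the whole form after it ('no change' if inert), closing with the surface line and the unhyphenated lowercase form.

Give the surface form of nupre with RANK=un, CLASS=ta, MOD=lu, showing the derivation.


underlying: s-nupre-i-nuz
1. b -> p, d -> t, g -> k, v -> f, z -> s / _ #: fires at position(s) 10: snupreinus
surface: snupreinus


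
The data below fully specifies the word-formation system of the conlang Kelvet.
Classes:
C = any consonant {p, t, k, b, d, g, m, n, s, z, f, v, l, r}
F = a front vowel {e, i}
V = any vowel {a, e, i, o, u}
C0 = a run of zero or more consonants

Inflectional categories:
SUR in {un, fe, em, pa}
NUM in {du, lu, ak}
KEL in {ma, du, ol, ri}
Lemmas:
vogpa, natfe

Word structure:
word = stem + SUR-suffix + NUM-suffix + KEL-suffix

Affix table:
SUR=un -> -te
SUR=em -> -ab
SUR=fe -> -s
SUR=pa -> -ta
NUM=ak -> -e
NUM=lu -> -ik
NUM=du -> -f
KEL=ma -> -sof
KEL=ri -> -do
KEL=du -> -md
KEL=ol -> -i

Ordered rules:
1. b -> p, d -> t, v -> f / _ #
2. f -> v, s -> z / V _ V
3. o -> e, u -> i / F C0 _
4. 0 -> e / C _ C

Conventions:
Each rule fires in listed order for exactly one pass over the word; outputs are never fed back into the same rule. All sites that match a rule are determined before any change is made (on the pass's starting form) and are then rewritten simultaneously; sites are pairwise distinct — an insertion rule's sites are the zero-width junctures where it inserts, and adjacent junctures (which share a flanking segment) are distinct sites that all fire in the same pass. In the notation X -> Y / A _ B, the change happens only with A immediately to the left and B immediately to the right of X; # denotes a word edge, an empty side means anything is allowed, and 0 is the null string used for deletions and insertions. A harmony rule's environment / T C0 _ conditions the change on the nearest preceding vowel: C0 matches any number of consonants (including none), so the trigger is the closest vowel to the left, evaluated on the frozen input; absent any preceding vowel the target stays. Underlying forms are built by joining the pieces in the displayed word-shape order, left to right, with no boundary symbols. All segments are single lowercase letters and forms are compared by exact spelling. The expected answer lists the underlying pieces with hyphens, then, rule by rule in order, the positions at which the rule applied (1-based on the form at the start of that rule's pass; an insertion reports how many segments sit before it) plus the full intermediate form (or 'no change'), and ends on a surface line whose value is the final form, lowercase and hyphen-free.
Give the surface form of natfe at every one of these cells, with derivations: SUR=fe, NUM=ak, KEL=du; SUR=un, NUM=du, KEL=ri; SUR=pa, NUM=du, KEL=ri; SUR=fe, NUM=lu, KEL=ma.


cell SUR=fe, NUM=ak, KEL=du:
underlying: natfe-s-e-md
1. b -> p, d -> t, v -> f / _ #: fires at position(s) 9: natfesemt
2. f -> v, s -> z / V _ V: fires at position(s) 6: natfezemt
3. o -> e, u -> i / F C0 _: no change
4. 0 -> e / C _ C: inserts after position(s) 3, 8: natefezemet
surface: natefezemet

cell SUR=un, NUM=du, KEL=ri:
underlying: natfe-te-f-do
1. b -> p, d -> t, v -> f / _ #: no change
2. f -> v, s -> z / V _ V: no change
3. o -> e, u -> i / F C0 _: fires at position(s) 10: natfetefde
4. 0 -> e / C _ C: inserts after position(s) 3, 8: natefetefede
surface: natefetefede

cell SUR=pa, NUM=du, KEL=ri:
underlying: natfe-ta-f-do
1. b -> p, d -> t, v -> f / _ #: no change
2. f -> v, s -> z / V _ V: no change
3. o -> e, u -> i / F C0 _: no change
4. 0 -> e / C _ C: inserts after position(s) 3, 8: natefetafedo
surface: natefetafedo

cell SUR=fe, NUM=lu, KEL=ma:
underlying: natfe-s-ik-sof
1. b -> p, d -> t, v -> f / _ #: no change
2. f -> v, s -> z / V _ V: fires at position(s) 6: natfeziksof
3. o -> e, u -> i / F C0 _: fires at position(s) 10: natfeziksef
4. 0 -> e / C _ C: inserts after position(s) 3, 8: natefezikesef
surface: natefezikesef
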